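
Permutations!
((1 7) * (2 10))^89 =(1 7)(2 10)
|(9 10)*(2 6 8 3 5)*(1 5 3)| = |(1 5 2 6 8)(9 10)| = 10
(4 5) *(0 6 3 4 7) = (0 6 3 4 5 7) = [6, 1, 2, 4, 5, 7, 3, 0]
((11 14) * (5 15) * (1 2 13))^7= (1 2 13)(5 15)(11 14)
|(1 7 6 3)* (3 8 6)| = 6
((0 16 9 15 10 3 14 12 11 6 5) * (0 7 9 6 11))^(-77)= (16)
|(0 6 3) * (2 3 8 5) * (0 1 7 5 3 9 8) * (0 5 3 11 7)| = 10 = |(0 6 5 2 9 8 11 7 3 1)|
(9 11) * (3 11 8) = (3 11 9 8) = [0, 1, 2, 11, 4, 5, 6, 7, 3, 8, 10, 9]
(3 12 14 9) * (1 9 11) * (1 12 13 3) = (1 9)(3 13)(11 12 14) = [0, 9, 2, 13, 4, 5, 6, 7, 8, 1, 10, 12, 14, 3, 11]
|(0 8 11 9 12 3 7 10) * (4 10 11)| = 20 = |(0 8 4 10)(3 7 11 9 12)|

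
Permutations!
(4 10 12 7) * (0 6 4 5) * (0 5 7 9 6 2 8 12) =(0 2 8 12 9 6 4 10) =[2, 1, 8, 3, 10, 5, 4, 7, 12, 6, 0, 11, 9]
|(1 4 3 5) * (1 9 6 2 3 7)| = 15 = |(1 4 7)(2 3 5 9 6)|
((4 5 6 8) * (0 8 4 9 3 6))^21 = (9)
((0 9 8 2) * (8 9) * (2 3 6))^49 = ((9)(0 8 3 6 2))^49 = (9)(0 2 6 3 8)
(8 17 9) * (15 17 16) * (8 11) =(8 16 15 17 9 11) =[0, 1, 2, 3, 4, 5, 6, 7, 16, 11, 10, 8, 12, 13, 14, 17, 15, 9]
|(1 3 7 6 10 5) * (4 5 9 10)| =6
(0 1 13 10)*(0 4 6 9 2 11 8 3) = [1, 13, 11, 0, 6, 5, 9, 7, 3, 2, 4, 8, 12, 10] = (0 1 13 10 4 6 9 2 11 8 3)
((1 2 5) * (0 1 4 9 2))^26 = ((0 1)(2 5 4 9))^26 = (2 4)(5 9)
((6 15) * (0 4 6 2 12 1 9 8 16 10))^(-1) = ((0 4 6 15 2 12 1 9 8 16 10))^(-1) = (0 10 16 8 9 1 12 2 15 6 4)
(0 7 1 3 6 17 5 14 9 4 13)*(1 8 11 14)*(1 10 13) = [7, 3, 2, 6, 1, 10, 17, 8, 11, 4, 13, 14, 12, 0, 9, 15, 16, 5] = (0 7 8 11 14 9 4 1 3 6 17 5 10 13)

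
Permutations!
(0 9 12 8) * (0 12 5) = [9, 1, 2, 3, 4, 0, 6, 7, 12, 5, 10, 11, 8] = (0 9 5)(8 12)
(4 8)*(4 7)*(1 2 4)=(1 2 4 8 7)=[0, 2, 4, 3, 8, 5, 6, 1, 7]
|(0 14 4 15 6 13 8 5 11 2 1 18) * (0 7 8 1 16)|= |(0 14 4 15 6 13 1 18 7 8 5 11 2 16)|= 14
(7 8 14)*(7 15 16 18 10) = [0, 1, 2, 3, 4, 5, 6, 8, 14, 9, 7, 11, 12, 13, 15, 16, 18, 17, 10] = (7 8 14 15 16 18 10)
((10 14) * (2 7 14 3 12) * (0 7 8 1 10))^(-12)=(14)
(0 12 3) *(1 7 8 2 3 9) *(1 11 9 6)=[12, 7, 3, 0, 4, 5, 1, 8, 2, 11, 10, 9, 6]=(0 12 6 1 7 8 2 3)(9 11)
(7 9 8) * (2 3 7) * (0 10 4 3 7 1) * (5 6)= [10, 0, 7, 1, 3, 6, 5, 9, 2, 8, 4]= (0 10 4 3 1)(2 7 9 8)(5 6)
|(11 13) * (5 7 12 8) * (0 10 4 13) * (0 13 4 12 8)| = 6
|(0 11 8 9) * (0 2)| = |(0 11 8 9 2)| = 5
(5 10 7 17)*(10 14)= [0, 1, 2, 3, 4, 14, 6, 17, 8, 9, 7, 11, 12, 13, 10, 15, 16, 5]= (5 14 10 7 17)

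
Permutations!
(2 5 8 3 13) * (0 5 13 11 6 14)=(0 5 8 3 11 6 14)(2 13)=[5, 1, 13, 11, 4, 8, 14, 7, 3, 9, 10, 6, 12, 2, 0]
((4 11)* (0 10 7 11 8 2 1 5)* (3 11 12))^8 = ((0 10 7 12 3 11 4 8 2 1 5))^8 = (0 2 11 7 5 8 3 10 1 4 12)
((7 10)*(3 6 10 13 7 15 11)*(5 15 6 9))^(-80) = (15) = ((3 9 5 15 11)(6 10)(7 13))^(-80)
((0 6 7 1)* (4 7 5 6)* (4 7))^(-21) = ((0 7 1)(5 6))^(-21) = (7)(5 6)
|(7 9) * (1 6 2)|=6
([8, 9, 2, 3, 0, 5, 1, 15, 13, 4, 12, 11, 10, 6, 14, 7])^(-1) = [4, 6, 2, 3, 9, 5, 13, 15, 0, 1, 12, 11, 10, 8, 14, 7]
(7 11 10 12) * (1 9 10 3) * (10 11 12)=(1 9 11 3)(7 12)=[0, 9, 2, 1, 4, 5, 6, 12, 8, 11, 10, 3, 7]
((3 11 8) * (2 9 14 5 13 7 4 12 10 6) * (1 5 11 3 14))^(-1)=(1 9 2 6 10 12 4 7 13 5)(8 11 14)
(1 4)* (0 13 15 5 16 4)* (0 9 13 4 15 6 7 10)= (0 4 1 9 13 6 7 10)(5 16 15)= [4, 9, 2, 3, 1, 16, 7, 10, 8, 13, 0, 11, 12, 6, 14, 5, 15]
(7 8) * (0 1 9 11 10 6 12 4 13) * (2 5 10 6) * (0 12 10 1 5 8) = (0 5 1 9 11 6 10 2 8 7)(4 13 12) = [5, 9, 8, 3, 13, 1, 10, 0, 7, 11, 2, 6, 4, 12]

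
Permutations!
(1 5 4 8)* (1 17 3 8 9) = (1 5 4 9)(3 8 17) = [0, 5, 2, 8, 9, 4, 6, 7, 17, 1, 10, 11, 12, 13, 14, 15, 16, 3]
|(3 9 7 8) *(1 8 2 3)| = 4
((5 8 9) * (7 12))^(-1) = (5 9 8)(7 12)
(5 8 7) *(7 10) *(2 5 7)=[0, 1, 5, 3, 4, 8, 6, 7, 10, 9, 2]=(2 5 8 10)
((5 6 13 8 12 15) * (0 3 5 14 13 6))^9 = (8 13 14 15 12)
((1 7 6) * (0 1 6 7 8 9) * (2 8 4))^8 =((0 1 4 2 8 9))^8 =(0 4 8)(1 2 9)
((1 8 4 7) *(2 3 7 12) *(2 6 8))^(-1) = ((1 2 3 7)(4 12 6 8))^(-1) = (1 7 3 2)(4 8 6 12)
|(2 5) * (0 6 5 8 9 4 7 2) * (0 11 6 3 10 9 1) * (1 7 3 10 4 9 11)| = |(0 10 11 6 5 1)(2 8 7)(3 4)| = 6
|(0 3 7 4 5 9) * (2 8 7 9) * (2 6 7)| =|(0 3 9)(2 8)(4 5 6 7)| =12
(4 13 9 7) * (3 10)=(3 10)(4 13 9 7)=[0, 1, 2, 10, 13, 5, 6, 4, 8, 7, 3, 11, 12, 9]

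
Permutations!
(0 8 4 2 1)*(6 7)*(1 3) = (0 8 4 2 3 1)(6 7) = [8, 0, 3, 1, 2, 5, 7, 6, 4]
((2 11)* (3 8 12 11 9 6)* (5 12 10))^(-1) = (2 11 12 5 10 8 3 6 9)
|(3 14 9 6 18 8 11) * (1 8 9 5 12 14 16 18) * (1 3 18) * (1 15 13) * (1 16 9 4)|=15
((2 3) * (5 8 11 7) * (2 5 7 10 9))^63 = (11) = ((2 3 5 8 11 10 9))^63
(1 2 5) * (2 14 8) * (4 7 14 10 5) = (1 10 5)(2 4 7 14 8) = [0, 10, 4, 3, 7, 1, 6, 14, 2, 9, 5, 11, 12, 13, 8]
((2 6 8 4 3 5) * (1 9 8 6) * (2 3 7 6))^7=((1 9 8 4 7 6 2)(3 5))^7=(9)(3 5)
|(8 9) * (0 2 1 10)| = 4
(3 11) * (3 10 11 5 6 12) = (3 5 6 12)(10 11) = [0, 1, 2, 5, 4, 6, 12, 7, 8, 9, 11, 10, 3]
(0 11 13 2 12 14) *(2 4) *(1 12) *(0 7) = (0 11 13 4 2 1 12 14 7) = [11, 12, 1, 3, 2, 5, 6, 0, 8, 9, 10, 13, 14, 4, 7]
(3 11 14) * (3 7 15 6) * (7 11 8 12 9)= (3 8 12 9 7 15 6)(11 14)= [0, 1, 2, 8, 4, 5, 3, 15, 12, 7, 10, 14, 9, 13, 11, 6]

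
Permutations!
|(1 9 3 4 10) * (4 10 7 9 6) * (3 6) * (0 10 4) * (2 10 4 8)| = |(0 4 7 9 6)(1 3 8 2 10)| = 5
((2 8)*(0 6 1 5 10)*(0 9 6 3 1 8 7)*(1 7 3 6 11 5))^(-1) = ((0 6 8 2 3 7)(5 10 9 11))^(-1) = (0 7 3 2 8 6)(5 11 9 10)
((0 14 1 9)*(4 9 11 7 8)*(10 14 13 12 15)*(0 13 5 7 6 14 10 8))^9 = ((0 5 7)(1 11 6 14)(4 9 13 12 15 8))^9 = (1 11 6 14)(4 12)(8 13)(9 15)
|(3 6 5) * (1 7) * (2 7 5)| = 6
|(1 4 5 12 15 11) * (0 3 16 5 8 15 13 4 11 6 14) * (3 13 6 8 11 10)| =|(0 13 4 11 1 10 3 16 5 12 6 14)(8 15)| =12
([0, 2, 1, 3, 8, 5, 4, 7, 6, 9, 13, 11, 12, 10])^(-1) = (1 2)(4 6 8)(10 13)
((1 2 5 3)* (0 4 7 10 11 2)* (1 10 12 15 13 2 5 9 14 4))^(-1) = (0 1)(2 13 15 12 7 4 14 9)(3 5 11 10)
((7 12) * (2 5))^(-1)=(2 5)(7 12)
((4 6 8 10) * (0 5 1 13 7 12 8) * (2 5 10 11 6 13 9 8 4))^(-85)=(0 9 10 8 2 11 5 6 1)(4 12 7 13)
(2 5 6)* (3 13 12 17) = [0, 1, 5, 13, 4, 6, 2, 7, 8, 9, 10, 11, 17, 12, 14, 15, 16, 3] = (2 5 6)(3 13 12 17)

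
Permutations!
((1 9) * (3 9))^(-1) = (1 9 3) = ((1 3 9))^(-1)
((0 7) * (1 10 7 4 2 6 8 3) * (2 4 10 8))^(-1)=(0 7 10)(1 3 8)(2 6)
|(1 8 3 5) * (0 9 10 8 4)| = 8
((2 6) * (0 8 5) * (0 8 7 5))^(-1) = (0 8 5 7)(2 6)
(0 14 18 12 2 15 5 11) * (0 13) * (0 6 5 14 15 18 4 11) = [15, 1, 18, 3, 11, 0, 5, 7, 8, 9, 10, 13, 2, 6, 4, 14, 16, 17, 12] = (0 15 14 4 11 13 6 5)(2 18 12)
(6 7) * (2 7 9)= (2 7 6 9)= [0, 1, 7, 3, 4, 5, 9, 6, 8, 2]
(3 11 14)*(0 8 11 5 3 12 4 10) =(0 8 11 14 12 4 10)(3 5) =[8, 1, 2, 5, 10, 3, 6, 7, 11, 9, 0, 14, 4, 13, 12]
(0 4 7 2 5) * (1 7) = (0 4 1 7 2 5) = [4, 7, 5, 3, 1, 0, 6, 2]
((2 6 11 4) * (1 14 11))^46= ((1 14 11 4 2 6))^46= (1 2 11)(4 14 6)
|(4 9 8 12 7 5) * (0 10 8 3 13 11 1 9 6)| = |(0 10 8 12 7 5 4 6)(1 9 3 13 11)| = 40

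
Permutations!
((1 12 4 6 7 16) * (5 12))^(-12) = (1 12 6 16 5 4 7)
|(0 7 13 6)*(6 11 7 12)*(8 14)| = |(0 12 6)(7 13 11)(8 14)| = 6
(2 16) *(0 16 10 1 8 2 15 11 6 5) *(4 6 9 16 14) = (0 14 4 6 5)(1 8 2 10)(9 16 15 11) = [14, 8, 10, 3, 6, 0, 5, 7, 2, 16, 1, 9, 12, 13, 4, 11, 15]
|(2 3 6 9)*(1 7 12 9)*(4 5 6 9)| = 6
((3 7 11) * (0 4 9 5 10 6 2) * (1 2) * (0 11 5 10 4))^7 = ((1 2 11 3 7 5 4 9 10 6))^7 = (1 9 7 2 10 5 11 6 4 3)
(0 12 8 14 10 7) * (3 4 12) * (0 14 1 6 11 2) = [3, 6, 0, 4, 12, 5, 11, 14, 1, 9, 7, 2, 8, 13, 10] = (0 3 4 12 8 1 6 11 2)(7 14 10)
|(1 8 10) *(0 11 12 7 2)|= |(0 11 12 7 2)(1 8 10)|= 15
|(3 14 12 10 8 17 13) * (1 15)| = 14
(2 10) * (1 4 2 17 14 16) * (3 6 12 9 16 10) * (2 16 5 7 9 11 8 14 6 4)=(1 2 3 4 16)(5 7 9)(6 12 11 8 14 10 17)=[0, 2, 3, 4, 16, 7, 12, 9, 14, 5, 17, 8, 11, 13, 10, 15, 1, 6]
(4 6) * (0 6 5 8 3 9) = (0 6 4 5 8 3 9) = [6, 1, 2, 9, 5, 8, 4, 7, 3, 0]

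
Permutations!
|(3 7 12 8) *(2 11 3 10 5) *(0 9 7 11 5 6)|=14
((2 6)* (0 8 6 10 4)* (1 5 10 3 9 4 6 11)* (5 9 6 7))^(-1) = ((0 8 11 1 9 4)(2 3 6)(5 10 7))^(-1) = (0 4 9 1 11 8)(2 6 3)(5 7 10)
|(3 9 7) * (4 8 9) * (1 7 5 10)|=8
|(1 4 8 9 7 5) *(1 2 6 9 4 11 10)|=30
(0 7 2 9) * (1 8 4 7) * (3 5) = [1, 8, 9, 5, 7, 3, 6, 2, 4, 0] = (0 1 8 4 7 2 9)(3 5)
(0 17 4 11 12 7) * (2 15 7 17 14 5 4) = [14, 1, 15, 3, 11, 4, 6, 0, 8, 9, 10, 12, 17, 13, 5, 7, 16, 2] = (0 14 5 4 11 12 17 2 15 7)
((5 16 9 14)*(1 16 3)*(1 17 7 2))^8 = ((1 16 9 14 5 3 17 7 2))^8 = (1 2 7 17 3 5 14 9 16)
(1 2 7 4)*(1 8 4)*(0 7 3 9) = (0 7 1 2 3 9)(4 8) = [7, 2, 3, 9, 8, 5, 6, 1, 4, 0]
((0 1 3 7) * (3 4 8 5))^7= ((0 1 4 8 5 3 7))^7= (8)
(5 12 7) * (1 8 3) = (1 8 3)(5 12 7) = [0, 8, 2, 1, 4, 12, 6, 5, 3, 9, 10, 11, 7]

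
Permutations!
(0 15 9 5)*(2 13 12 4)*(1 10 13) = (0 15 9 5)(1 10 13 12 4 2) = [15, 10, 1, 3, 2, 0, 6, 7, 8, 5, 13, 11, 4, 12, 14, 9]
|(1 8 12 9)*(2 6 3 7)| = 4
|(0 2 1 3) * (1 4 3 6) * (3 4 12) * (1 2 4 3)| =12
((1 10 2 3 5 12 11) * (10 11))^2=(2 5 10 3 12)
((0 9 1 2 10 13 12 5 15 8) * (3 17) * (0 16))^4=((0 9 1 2 10 13 12 5 15 8 16)(3 17))^4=(17)(0 10 15 9 13 8 1 12 16 2 5)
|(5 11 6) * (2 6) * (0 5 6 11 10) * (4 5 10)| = 2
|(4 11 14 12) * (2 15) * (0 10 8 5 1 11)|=|(0 10 8 5 1 11 14 12 4)(2 15)|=18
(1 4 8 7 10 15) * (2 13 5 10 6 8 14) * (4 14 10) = (1 14 2 13 5 4 10 15)(6 8 7) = [0, 14, 13, 3, 10, 4, 8, 6, 7, 9, 15, 11, 12, 5, 2, 1]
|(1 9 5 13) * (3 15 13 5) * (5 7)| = 10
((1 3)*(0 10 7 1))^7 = (0 7 3 10 1)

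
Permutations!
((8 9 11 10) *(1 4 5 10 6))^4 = ((1 4 5 10 8 9 11 6))^4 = (1 8)(4 9)(5 11)(6 10)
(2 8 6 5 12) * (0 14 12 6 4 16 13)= (0 14 12 2 8 4 16 13)(5 6)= [14, 1, 8, 3, 16, 6, 5, 7, 4, 9, 10, 11, 2, 0, 12, 15, 13]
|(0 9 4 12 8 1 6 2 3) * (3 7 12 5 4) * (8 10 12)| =30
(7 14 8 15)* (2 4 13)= [0, 1, 4, 3, 13, 5, 6, 14, 15, 9, 10, 11, 12, 2, 8, 7]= (2 4 13)(7 14 8 15)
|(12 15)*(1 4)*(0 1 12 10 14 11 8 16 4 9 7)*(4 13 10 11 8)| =|(0 1 9 7)(4 12 15 11)(8 16 13 10 14)| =20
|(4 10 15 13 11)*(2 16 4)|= 7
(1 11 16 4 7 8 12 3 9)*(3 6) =(1 11 16 4 7 8 12 6 3 9) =[0, 11, 2, 9, 7, 5, 3, 8, 12, 1, 10, 16, 6, 13, 14, 15, 4]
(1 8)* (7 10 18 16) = (1 8)(7 10 18 16) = [0, 8, 2, 3, 4, 5, 6, 10, 1, 9, 18, 11, 12, 13, 14, 15, 7, 17, 16]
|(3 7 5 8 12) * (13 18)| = 10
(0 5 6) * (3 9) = (0 5 6)(3 9) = [5, 1, 2, 9, 4, 6, 0, 7, 8, 3]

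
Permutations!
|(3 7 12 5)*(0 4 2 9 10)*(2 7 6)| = |(0 4 7 12 5 3 6 2 9 10)| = 10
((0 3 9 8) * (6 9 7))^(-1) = (0 8 9 6 7 3)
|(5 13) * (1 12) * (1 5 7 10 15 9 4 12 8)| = 8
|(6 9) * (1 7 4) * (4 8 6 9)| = 5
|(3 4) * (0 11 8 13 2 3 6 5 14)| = |(0 11 8 13 2 3 4 6 5 14)| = 10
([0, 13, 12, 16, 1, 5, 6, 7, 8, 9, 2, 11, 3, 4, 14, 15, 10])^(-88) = [0, 4, 3, 10, 13, 5, 6, 7, 8, 9, 12, 11, 16, 1, 14, 15, 2]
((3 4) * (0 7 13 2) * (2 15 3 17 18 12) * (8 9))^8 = (0 12 17 3 13)(2 18 4 15 7)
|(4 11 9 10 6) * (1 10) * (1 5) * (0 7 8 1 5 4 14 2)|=24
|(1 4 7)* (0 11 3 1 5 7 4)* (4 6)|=4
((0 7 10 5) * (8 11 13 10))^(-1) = (0 5 10 13 11 8 7)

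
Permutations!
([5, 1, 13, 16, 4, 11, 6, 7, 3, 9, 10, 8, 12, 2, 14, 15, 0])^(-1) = [16, 1, 13, 8, 4, 0, 6, 7, 11, 9, 10, 5, 12, 2, 14, 15, 3]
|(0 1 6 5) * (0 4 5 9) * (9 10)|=10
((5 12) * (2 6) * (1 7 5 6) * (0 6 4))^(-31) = (0 6 2 1 7 5 12 4)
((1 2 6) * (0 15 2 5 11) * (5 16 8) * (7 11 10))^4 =(0 1 10 15 16 7 2 8 11 6 5)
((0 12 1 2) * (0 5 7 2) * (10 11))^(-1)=(0 1 12)(2 7 5)(10 11)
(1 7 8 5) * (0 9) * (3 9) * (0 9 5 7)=(9)(0 3 5 1)(7 8)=[3, 0, 2, 5, 4, 1, 6, 8, 7, 9]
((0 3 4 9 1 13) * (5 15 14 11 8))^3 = ((0 3 4 9 1 13)(5 15 14 11 8))^3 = (0 9)(1 3)(4 13)(5 11 15 8 14)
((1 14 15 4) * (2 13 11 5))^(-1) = ((1 14 15 4)(2 13 11 5))^(-1) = (1 4 15 14)(2 5 11 13)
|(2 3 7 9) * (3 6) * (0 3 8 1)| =8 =|(0 3 7 9 2 6 8 1)|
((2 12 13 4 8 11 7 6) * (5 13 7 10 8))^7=(2 6 7 12)(4 5 13)(8 11 10)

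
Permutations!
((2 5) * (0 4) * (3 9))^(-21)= (0 4)(2 5)(3 9)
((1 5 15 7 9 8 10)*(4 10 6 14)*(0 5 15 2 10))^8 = (0 8 1)(2 14 7)(4 9 10)(5 6 15)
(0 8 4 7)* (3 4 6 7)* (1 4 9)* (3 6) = (0 8 3 9 1 4 6 7) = [8, 4, 2, 9, 6, 5, 7, 0, 3, 1]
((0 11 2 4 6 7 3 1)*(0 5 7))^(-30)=((0 11 2 4 6)(1 5 7 3))^(-30)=(11)(1 7)(3 5)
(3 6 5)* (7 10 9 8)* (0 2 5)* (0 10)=(0 2 5 3 6 10 9 8 7)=[2, 1, 5, 6, 4, 3, 10, 0, 7, 8, 9]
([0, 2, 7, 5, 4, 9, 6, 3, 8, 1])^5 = [0, 9, 1, 7, 4, 3, 6, 2, 8, 5]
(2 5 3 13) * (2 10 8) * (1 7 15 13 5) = [0, 7, 1, 5, 4, 3, 6, 15, 2, 9, 8, 11, 12, 10, 14, 13] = (1 7 15 13 10 8 2)(3 5)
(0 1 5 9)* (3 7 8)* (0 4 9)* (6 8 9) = (0 1 5)(3 7 9 4 6 8) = [1, 5, 2, 7, 6, 0, 8, 9, 3, 4]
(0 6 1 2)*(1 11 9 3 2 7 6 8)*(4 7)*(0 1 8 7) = (0 7 6 11 9 3 2 1 4) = [7, 4, 1, 2, 0, 5, 11, 6, 8, 3, 10, 9]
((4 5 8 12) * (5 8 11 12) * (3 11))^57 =(3 4)(5 12)(8 11)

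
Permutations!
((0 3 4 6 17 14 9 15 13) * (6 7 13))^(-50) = ((0 3 4 7 13)(6 17 14 9 15))^(-50) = (17)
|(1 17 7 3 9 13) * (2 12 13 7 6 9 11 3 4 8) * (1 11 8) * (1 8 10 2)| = |(1 17 6 9 7 4 8)(2 12 13 11 3 10)| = 42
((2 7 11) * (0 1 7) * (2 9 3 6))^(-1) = ((0 1 7 11 9 3 6 2))^(-1) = (0 2 6 3 9 11 7 1)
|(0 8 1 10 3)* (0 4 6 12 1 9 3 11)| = 10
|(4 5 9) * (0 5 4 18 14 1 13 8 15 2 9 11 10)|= 8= |(0 5 11 10)(1 13 8 15 2 9 18 14)|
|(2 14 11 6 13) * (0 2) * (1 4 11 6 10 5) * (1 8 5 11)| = 10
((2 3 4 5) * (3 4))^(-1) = (2 5 4)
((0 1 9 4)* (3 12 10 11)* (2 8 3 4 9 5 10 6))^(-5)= (12)(0 1 5 10 11 4)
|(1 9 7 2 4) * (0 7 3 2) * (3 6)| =|(0 7)(1 9 6 3 2 4)| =6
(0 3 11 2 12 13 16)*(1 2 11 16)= [3, 2, 12, 16, 4, 5, 6, 7, 8, 9, 10, 11, 13, 1, 14, 15, 0]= (0 3 16)(1 2 12 13)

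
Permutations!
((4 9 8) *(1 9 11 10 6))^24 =(1 4 6 8 10 9 11)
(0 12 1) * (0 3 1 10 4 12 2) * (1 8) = (0 2)(1 3 8)(4 12 10) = [2, 3, 0, 8, 12, 5, 6, 7, 1, 9, 4, 11, 10]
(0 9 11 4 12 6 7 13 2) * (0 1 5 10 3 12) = (0 9 11 4)(1 5 10 3 12 6 7 13 2) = [9, 5, 1, 12, 0, 10, 7, 13, 8, 11, 3, 4, 6, 2]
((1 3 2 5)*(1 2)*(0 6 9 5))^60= (9)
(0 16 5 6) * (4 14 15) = [16, 1, 2, 3, 14, 6, 0, 7, 8, 9, 10, 11, 12, 13, 15, 4, 5] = (0 16 5 6)(4 14 15)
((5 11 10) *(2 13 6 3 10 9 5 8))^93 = ((2 13 6 3 10 8)(5 11 9))^93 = (2 3)(6 8)(10 13)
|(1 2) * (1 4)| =|(1 2 4)| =3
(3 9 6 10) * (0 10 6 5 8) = [10, 1, 2, 9, 4, 8, 6, 7, 0, 5, 3] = (0 10 3 9 5 8)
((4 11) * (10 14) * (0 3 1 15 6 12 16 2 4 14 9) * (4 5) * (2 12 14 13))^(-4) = (16)(0 6)(1 10)(2 5 4 11 13)(3 14)(9 15)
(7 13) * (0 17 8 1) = [17, 0, 2, 3, 4, 5, 6, 13, 1, 9, 10, 11, 12, 7, 14, 15, 16, 8] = (0 17 8 1)(7 13)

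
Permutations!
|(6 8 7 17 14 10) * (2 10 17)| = |(2 10 6 8 7)(14 17)| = 10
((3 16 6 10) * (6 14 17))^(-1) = (3 10 6 17 14 16)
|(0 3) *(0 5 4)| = 4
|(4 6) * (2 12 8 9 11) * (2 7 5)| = 14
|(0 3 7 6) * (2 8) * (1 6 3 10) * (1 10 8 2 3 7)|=|(10)(0 8 3 1 6)|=5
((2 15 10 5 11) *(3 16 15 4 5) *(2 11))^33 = (3 16 15 10)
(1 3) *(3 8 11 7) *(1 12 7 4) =(1 8 11 4)(3 12 7) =[0, 8, 2, 12, 1, 5, 6, 3, 11, 9, 10, 4, 7]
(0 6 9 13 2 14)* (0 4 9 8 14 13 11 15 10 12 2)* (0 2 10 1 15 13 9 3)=(0 6 8 14 4 3)(1 15)(2 9 11 13)(10 12)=[6, 15, 9, 0, 3, 5, 8, 7, 14, 11, 12, 13, 10, 2, 4, 1]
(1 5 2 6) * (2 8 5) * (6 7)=(1 2 7 6)(5 8)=[0, 2, 7, 3, 4, 8, 1, 6, 5]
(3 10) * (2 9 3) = (2 9 3 10) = [0, 1, 9, 10, 4, 5, 6, 7, 8, 3, 2]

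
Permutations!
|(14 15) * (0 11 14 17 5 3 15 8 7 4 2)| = |(0 11 14 8 7 4 2)(3 15 17 5)| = 28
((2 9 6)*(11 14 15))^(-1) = (2 6 9)(11 15 14)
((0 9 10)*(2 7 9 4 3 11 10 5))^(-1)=(0 10 11 3 4)(2 5 9 7)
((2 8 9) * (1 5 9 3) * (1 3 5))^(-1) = ((2 8 5 9))^(-1) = (2 9 5 8)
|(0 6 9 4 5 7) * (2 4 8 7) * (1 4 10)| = 5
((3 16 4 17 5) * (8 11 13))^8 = (3 17 16 5 4)(8 13 11)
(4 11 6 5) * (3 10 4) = [0, 1, 2, 10, 11, 3, 5, 7, 8, 9, 4, 6] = (3 10 4 11 6 5)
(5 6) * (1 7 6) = (1 7 6 5) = [0, 7, 2, 3, 4, 1, 5, 6]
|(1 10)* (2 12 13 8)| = 4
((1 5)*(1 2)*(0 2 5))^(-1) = (5)(0 1 2)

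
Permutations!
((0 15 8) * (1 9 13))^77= (0 8 15)(1 13 9)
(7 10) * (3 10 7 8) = (3 10 8) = [0, 1, 2, 10, 4, 5, 6, 7, 3, 9, 8]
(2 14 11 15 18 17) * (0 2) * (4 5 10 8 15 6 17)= (0 2 14 11 6 17)(4 5 10 8 15 18)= [2, 1, 14, 3, 5, 10, 17, 7, 15, 9, 8, 6, 12, 13, 11, 18, 16, 0, 4]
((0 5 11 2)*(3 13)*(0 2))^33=((0 5 11)(3 13))^33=(3 13)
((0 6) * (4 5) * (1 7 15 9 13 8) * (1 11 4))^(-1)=((0 6)(1 7 15 9 13 8 11 4 5))^(-1)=(0 6)(1 5 4 11 8 13 9 15 7)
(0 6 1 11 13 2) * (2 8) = (0 6 1 11 13 8 2) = [6, 11, 0, 3, 4, 5, 1, 7, 2, 9, 10, 13, 12, 8]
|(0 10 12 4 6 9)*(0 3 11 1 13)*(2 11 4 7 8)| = |(0 10 12 7 8 2 11 1 13)(3 4 6 9)| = 36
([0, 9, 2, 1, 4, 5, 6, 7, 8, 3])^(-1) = (1 3 9)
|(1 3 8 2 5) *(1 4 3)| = |(2 5 4 3 8)| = 5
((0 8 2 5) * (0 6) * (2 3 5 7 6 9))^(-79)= (0 8 3 5 9 2 7 6)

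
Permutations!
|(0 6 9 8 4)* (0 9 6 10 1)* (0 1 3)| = 3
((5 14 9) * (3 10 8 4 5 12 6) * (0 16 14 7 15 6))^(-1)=((0 16 14 9 12)(3 10 8 4 5 7 15 6))^(-1)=(0 12 9 14 16)(3 6 15 7 5 4 8 10)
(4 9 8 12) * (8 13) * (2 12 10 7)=(2 12 4 9 13 8 10 7)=[0, 1, 12, 3, 9, 5, 6, 2, 10, 13, 7, 11, 4, 8]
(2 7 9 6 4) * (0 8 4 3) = (0 8 4 2 7 9 6 3) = [8, 1, 7, 0, 2, 5, 3, 9, 4, 6]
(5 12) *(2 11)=[0, 1, 11, 3, 4, 12, 6, 7, 8, 9, 10, 2, 5]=(2 11)(5 12)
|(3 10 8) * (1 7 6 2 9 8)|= 8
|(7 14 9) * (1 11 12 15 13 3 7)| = 9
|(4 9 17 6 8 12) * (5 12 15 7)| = 9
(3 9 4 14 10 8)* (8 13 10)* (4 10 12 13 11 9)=[0, 1, 2, 4, 14, 5, 6, 7, 3, 10, 11, 9, 13, 12, 8]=(3 4 14 8)(9 10 11)(12 13)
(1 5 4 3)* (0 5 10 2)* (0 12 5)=[0, 10, 12, 1, 3, 4, 6, 7, 8, 9, 2, 11, 5]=(1 10 2 12 5 4 3)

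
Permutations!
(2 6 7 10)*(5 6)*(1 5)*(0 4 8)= [4, 5, 1, 3, 8, 6, 7, 10, 0, 9, 2]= (0 4 8)(1 5 6 7 10 2)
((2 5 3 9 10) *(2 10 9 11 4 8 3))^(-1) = ((2 5)(3 11 4 8))^(-1) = (2 5)(3 8 4 11)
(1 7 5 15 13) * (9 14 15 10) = (1 7 5 10 9 14 15 13) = [0, 7, 2, 3, 4, 10, 6, 5, 8, 14, 9, 11, 12, 1, 15, 13]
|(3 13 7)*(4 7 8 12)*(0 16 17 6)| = |(0 16 17 6)(3 13 8 12 4 7)| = 12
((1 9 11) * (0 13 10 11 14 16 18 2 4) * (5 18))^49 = ((0 13 10 11 1 9 14 16 5 18 2 4))^49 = (0 13 10 11 1 9 14 16 5 18 2 4)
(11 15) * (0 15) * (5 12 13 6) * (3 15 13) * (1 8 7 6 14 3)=(0 13 14 3 15 11)(1 8 7 6 5 12)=[13, 8, 2, 15, 4, 12, 5, 6, 7, 9, 10, 0, 1, 14, 3, 11]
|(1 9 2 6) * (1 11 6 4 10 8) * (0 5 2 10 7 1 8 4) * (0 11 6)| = |(0 5 2 11)(1 9 10 4 7)| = 20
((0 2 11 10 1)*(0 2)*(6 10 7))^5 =((1 2 11 7 6 10))^5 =(1 10 6 7 11 2)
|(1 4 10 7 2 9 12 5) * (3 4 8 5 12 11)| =|(12)(1 8 5)(2 9 11 3 4 10 7)| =21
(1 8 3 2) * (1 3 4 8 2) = (1 2 3)(4 8) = [0, 2, 3, 1, 8, 5, 6, 7, 4]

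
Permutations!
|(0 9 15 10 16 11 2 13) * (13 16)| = 15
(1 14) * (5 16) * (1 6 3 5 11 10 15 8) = (1 14 6 3 5 16 11 10 15 8) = [0, 14, 2, 5, 4, 16, 3, 7, 1, 9, 15, 10, 12, 13, 6, 8, 11]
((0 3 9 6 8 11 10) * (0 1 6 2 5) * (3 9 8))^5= ((0 9 2 5)(1 6 3 8 11 10))^5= (0 9 2 5)(1 10 11 8 3 6)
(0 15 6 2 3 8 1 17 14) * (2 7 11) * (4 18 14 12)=(0 15 6 7 11 2 3 8 1 17 12 4 18 14)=[15, 17, 3, 8, 18, 5, 7, 11, 1, 9, 10, 2, 4, 13, 0, 6, 16, 12, 14]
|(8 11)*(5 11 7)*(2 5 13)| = |(2 5 11 8 7 13)| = 6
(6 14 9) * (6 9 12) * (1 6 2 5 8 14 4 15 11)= (1 6 4 15 11)(2 5 8 14 12)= [0, 6, 5, 3, 15, 8, 4, 7, 14, 9, 10, 1, 2, 13, 12, 11]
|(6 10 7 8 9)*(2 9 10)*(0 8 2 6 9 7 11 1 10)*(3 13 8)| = 12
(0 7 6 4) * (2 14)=(0 7 6 4)(2 14)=[7, 1, 14, 3, 0, 5, 4, 6, 8, 9, 10, 11, 12, 13, 2]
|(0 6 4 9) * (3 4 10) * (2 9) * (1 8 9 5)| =|(0 6 10 3 4 2 5 1 8 9)| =10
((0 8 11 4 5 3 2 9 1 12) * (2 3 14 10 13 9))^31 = (0 1 13 14 4 8 12 9 10 5 11)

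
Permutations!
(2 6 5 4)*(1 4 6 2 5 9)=(1 4 5 6 9)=[0, 4, 2, 3, 5, 6, 9, 7, 8, 1]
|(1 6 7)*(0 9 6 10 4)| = 7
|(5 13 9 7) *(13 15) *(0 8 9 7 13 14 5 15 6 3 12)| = |(0 8 9 13 7 15 14 5 6 3 12)| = 11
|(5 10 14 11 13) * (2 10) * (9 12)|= |(2 10 14 11 13 5)(9 12)|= 6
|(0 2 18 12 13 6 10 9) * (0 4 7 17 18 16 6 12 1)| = 22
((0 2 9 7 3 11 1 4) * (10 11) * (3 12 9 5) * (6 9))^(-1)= (0 4 1 11 10 3 5 2)(6 12 7 9)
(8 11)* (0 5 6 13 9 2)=(0 5 6 13 9 2)(8 11)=[5, 1, 0, 3, 4, 6, 13, 7, 11, 2, 10, 8, 12, 9]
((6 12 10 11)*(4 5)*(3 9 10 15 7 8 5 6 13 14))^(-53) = ((3 9 10 11 13 14)(4 6 12 15 7 8 5))^(-53) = (3 9 10 11 13 14)(4 15 5 12 8 6 7)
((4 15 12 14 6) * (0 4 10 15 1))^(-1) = ((0 4 1)(6 10 15 12 14))^(-1) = (0 1 4)(6 14 12 15 10)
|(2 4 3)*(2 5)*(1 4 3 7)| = |(1 4 7)(2 3 5)| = 3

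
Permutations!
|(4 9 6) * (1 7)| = |(1 7)(4 9 6)| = 6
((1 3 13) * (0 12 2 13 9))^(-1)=(0 9 3 1 13 2 12)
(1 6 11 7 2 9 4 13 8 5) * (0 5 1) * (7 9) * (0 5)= (1 6 11 9 4 13 8)(2 7)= [0, 6, 7, 3, 13, 5, 11, 2, 1, 4, 10, 9, 12, 8]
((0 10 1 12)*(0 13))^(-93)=((0 10 1 12 13))^(-93)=(0 1 13 10 12)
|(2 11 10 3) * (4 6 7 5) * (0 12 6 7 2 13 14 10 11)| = |(0 12 6 2)(3 13 14 10)(4 7 5)| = 12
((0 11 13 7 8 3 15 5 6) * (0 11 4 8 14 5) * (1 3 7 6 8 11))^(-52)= ((0 4 11 13 6 1 3 15)(5 8 7 14))^(-52)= (0 6)(1 4)(3 11)(13 15)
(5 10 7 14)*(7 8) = (5 10 8 7 14) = [0, 1, 2, 3, 4, 10, 6, 14, 7, 9, 8, 11, 12, 13, 5]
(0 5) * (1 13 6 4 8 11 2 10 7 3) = [5, 13, 10, 1, 8, 0, 4, 3, 11, 9, 7, 2, 12, 6] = (0 5)(1 13 6 4 8 11 2 10 7 3)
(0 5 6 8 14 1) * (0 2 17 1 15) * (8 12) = (0 5 6 12 8 14 15)(1 2 17) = [5, 2, 17, 3, 4, 6, 12, 7, 14, 9, 10, 11, 8, 13, 15, 0, 16, 1]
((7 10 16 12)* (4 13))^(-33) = (4 13)(7 12 16 10)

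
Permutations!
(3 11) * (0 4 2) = (0 4 2)(3 11) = [4, 1, 0, 11, 2, 5, 6, 7, 8, 9, 10, 3]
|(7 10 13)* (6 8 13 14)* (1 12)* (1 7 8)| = |(1 12 7 10 14 6)(8 13)| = 6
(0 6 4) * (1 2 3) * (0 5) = (0 6 4 5)(1 2 3) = [6, 2, 3, 1, 5, 0, 4]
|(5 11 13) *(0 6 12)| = 3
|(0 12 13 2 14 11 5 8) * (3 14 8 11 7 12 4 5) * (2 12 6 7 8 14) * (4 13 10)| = |(0 13 12 10 4 5 11 3 2 14 8)(6 7)| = 22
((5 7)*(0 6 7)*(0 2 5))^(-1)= (0 7 6)(2 5)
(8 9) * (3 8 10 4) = (3 8 9 10 4) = [0, 1, 2, 8, 3, 5, 6, 7, 9, 10, 4]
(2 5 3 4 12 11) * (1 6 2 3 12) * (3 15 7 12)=(1 6 2 5 3 4)(7 12 11 15)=[0, 6, 5, 4, 1, 3, 2, 12, 8, 9, 10, 15, 11, 13, 14, 7]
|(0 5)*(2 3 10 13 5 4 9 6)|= |(0 4 9 6 2 3 10 13 5)|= 9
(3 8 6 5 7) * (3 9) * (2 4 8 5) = (2 4 8 6)(3 5 7 9) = [0, 1, 4, 5, 8, 7, 2, 9, 6, 3]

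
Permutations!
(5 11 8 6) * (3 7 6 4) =(3 7 6 5 11 8 4) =[0, 1, 2, 7, 3, 11, 5, 6, 4, 9, 10, 8]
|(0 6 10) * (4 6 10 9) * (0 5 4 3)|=|(0 10 5 4 6 9 3)|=7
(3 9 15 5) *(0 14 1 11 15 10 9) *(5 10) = (0 14 1 11 15 10 9 5 3) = [14, 11, 2, 0, 4, 3, 6, 7, 8, 5, 9, 15, 12, 13, 1, 10]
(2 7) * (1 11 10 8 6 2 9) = (1 11 10 8 6 2 7 9) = [0, 11, 7, 3, 4, 5, 2, 9, 6, 1, 8, 10]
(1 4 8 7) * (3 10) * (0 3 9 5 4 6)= (0 3 10 9 5 4 8 7 1 6)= [3, 6, 2, 10, 8, 4, 0, 1, 7, 5, 9]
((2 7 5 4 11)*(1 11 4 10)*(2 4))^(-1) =((1 11 4 2 7 5 10))^(-1) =(1 10 5 7 2 4 11)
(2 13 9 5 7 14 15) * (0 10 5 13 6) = [10, 1, 6, 3, 4, 7, 0, 14, 8, 13, 5, 11, 12, 9, 15, 2] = (0 10 5 7 14 15 2 6)(9 13)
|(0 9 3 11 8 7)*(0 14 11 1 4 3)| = |(0 9)(1 4 3)(7 14 11 8)| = 12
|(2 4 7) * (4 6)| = 4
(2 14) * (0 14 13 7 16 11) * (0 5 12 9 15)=[14, 1, 13, 3, 4, 12, 6, 16, 8, 15, 10, 5, 9, 7, 2, 0, 11]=(0 14 2 13 7 16 11 5 12 9 15)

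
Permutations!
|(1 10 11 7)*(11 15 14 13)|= |(1 10 15 14 13 11 7)|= 7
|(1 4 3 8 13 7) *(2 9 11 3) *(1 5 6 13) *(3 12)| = 8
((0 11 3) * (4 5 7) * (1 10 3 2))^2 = (0 2 10)(1 3 11)(4 7 5)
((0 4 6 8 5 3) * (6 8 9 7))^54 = ((0 4 8 5 3)(6 9 7))^54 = (9)(0 3 5 8 4)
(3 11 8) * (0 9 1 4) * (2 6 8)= (0 9 1 4)(2 6 8 3 11)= [9, 4, 6, 11, 0, 5, 8, 7, 3, 1, 10, 2]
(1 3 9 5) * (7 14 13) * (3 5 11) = [0, 5, 2, 9, 4, 1, 6, 14, 8, 11, 10, 3, 12, 7, 13] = (1 5)(3 9 11)(7 14 13)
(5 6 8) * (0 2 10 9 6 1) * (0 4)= [2, 4, 10, 3, 0, 1, 8, 7, 5, 6, 9]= (0 2 10 9 6 8 5 1 4)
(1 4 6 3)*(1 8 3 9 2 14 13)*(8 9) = (1 4 6 8 3 9 2 14 13) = [0, 4, 14, 9, 6, 5, 8, 7, 3, 2, 10, 11, 12, 1, 13]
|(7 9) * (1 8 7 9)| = |(9)(1 8 7)| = 3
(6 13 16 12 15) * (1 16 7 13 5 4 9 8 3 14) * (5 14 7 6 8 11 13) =[0, 16, 2, 7, 9, 4, 14, 5, 3, 11, 10, 13, 15, 6, 1, 8, 12] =(1 16 12 15 8 3 7 5 4 9 11 13 6 14)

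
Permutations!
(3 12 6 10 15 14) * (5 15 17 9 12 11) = (3 11 5 15 14)(6 10 17 9 12) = [0, 1, 2, 11, 4, 15, 10, 7, 8, 12, 17, 5, 6, 13, 3, 14, 16, 9]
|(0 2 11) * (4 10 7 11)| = |(0 2 4 10 7 11)| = 6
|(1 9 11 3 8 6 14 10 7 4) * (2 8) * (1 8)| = |(1 9 11 3 2)(4 8 6 14 10 7)| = 30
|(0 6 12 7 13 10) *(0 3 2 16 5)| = |(0 6 12 7 13 10 3 2 16 5)| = 10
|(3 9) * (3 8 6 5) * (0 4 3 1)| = 8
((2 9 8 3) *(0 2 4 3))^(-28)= ((0 2 9 8)(3 4))^(-28)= (9)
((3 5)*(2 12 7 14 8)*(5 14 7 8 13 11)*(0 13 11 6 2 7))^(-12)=(14)(0 6 12 7 13 2 8)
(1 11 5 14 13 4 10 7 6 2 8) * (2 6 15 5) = [0, 11, 8, 3, 10, 14, 6, 15, 1, 9, 7, 2, 12, 4, 13, 5] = (1 11 2 8)(4 10 7 15 5 14 13)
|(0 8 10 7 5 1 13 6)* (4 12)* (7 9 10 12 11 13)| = 42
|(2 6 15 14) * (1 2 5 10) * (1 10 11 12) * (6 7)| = 9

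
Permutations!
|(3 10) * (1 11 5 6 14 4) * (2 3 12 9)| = 30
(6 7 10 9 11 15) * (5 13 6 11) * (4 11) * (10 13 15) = (4 11 10 9 5 15)(6 7 13) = [0, 1, 2, 3, 11, 15, 7, 13, 8, 5, 9, 10, 12, 6, 14, 4]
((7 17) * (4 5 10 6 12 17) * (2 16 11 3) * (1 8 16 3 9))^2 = ((1 8 16 11 9)(2 3)(4 5 10 6 12 17 7))^2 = (1 16 9 8 11)(4 10 12 7 5 6 17)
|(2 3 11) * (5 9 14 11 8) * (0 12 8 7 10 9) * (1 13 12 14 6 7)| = 20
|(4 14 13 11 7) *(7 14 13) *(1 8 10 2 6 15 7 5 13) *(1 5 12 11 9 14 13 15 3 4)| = 10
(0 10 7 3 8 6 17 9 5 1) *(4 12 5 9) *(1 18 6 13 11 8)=(0 10 7 3 1)(4 12 5 18 6 17)(8 13 11)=[10, 0, 2, 1, 12, 18, 17, 3, 13, 9, 7, 8, 5, 11, 14, 15, 16, 4, 6]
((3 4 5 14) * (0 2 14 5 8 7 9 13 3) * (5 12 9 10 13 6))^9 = ((0 2 14)(3 4 8 7 10 13)(5 12 9 6))^9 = (14)(3 7)(4 10)(5 12 9 6)(8 13)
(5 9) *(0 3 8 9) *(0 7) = (0 3 8 9 5 7) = [3, 1, 2, 8, 4, 7, 6, 0, 9, 5]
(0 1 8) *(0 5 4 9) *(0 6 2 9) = (0 1 8 5 4)(2 9 6) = [1, 8, 9, 3, 0, 4, 2, 7, 5, 6]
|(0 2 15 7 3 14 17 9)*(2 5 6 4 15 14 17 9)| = 11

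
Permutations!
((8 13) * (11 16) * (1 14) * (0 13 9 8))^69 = (0 13)(1 14)(8 9)(11 16)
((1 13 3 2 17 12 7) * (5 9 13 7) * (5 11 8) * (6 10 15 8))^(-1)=((1 7)(2 17 12 11 6 10 15 8 5 9 13 3))^(-1)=(1 7)(2 3 13 9 5 8 15 10 6 11 12 17)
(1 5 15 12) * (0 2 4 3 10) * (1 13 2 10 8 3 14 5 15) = (0 10)(1 15 12 13 2 4 14 5)(3 8) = [10, 15, 4, 8, 14, 1, 6, 7, 3, 9, 0, 11, 13, 2, 5, 12]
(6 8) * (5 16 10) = (5 16 10)(6 8) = [0, 1, 2, 3, 4, 16, 8, 7, 6, 9, 5, 11, 12, 13, 14, 15, 10]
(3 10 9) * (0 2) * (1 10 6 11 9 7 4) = (0 2)(1 10 7 4)(3 6 11 9) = [2, 10, 0, 6, 1, 5, 11, 4, 8, 3, 7, 9]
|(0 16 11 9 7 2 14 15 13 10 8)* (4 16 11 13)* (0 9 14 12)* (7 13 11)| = 20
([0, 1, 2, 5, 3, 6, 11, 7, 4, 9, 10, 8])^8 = (3 6 8)(4 5 11)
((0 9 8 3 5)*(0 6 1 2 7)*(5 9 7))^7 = (0 7)(1 6 5 2)(3 9 8)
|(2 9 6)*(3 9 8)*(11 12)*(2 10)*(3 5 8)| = 10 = |(2 3 9 6 10)(5 8)(11 12)|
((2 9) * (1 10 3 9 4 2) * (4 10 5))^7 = (10)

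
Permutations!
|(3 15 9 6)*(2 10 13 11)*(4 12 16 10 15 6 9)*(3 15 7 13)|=28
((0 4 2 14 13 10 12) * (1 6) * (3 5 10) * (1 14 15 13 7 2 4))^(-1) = ((0 1 6 14 7 2 15 13 3 5 10 12))^(-1) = (0 12 10 5 3 13 15 2 7 14 6 1)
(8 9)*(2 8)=[0, 1, 8, 3, 4, 5, 6, 7, 9, 2]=(2 8 9)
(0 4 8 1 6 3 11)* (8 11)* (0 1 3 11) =(0 4)(1 6 11)(3 8) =[4, 6, 2, 8, 0, 5, 11, 7, 3, 9, 10, 1]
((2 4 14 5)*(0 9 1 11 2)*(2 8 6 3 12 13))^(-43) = (0 2 6 9 4 3 1 14 12 11 5 13 8)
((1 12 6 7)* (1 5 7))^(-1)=(1 6 12)(5 7)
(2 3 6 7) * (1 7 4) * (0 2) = (0 2 3 6 4 1 7) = [2, 7, 3, 6, 1, 5, 4, 0]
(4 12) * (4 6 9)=[0, 1, 2, 3, 12, 5, 9, 7, 8, 4, 10, 11, 6]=(4 12 6 9)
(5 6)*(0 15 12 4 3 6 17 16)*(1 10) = (0 15 12 4 3 6 5 17 16)(1 10) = [15, 10, 2, 6, 3, 17, 5, 7, 8, 9, 1, 11, 4, 13, 14, 12, 0, 16]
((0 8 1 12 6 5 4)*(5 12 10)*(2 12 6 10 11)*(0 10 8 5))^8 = ((0 5 4 10)(1 11 2 12 8))^8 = (1 12 11 8 2)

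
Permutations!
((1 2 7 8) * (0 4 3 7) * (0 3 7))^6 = ((0 4 7 8 1 2 3))^6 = (0 3 2 1 8 7 4)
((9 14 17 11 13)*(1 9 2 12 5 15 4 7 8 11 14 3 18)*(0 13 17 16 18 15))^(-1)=(0 5 12 2 13)(1 18 16 14 17 11 8 7 4 15 3 9)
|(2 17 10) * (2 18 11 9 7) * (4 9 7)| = |(2 17 10 18 11 7)(4 9)| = 6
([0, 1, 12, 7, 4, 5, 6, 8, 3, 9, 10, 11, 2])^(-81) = [0, 1, 12, 3, 4, 5, 6, 7, 8, 9, 10, 11, 2]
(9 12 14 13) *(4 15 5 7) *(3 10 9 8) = [0, 1, 2, 10, 15, 7, 6, 4, 3, 12, 9, 11, 14, 8, 13, 5] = (3 10 9 12 14 13 8)(4 15 5 7)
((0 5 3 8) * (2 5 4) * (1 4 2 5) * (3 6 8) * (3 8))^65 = (0 2 1 4 5 6 3 8)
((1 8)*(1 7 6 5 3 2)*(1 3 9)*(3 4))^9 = (1 6)(5 8)(7 9)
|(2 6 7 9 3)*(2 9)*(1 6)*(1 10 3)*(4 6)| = 8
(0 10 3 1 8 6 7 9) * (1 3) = (0 10 1 8 6 7 9) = [10, 8, 2, 3, 4, 5, 7, 9, 6, 0, 1]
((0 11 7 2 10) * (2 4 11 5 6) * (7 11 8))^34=((11)(0 5 6 2 10)(4 8 7))^34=(11)(0 10 2 6 5)(4 8 7)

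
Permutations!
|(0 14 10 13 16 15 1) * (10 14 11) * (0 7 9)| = |(0 11 10 13 16 15 1 7 9)| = 9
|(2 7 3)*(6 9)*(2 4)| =4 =|(2 7 3 4)(6 9)|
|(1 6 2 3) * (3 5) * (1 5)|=|(1 6 2)(3 5)|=6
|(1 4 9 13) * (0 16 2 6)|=|(0 16 2 6)(1 4 9 13)|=4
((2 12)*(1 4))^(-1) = ((1 4)(2 12))^(-1) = (1 4)(2 12)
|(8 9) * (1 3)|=|(1 3)(8 9)|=2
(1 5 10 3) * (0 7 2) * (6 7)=(0 6 7 2)(1 5 10 3)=[6, 5, 0, 1, 4, 10, 7, 2, 8, 9, 3]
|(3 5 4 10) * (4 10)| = 3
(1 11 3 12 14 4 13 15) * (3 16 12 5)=[0, 11, 2, 5, 13, 3, 6, 7, 8, 9, 10, 16, 14, 15, 4, 1, 12]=(1 11 16 12 14 4 13 15)(3 5)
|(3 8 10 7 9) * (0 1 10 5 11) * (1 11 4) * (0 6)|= |(0 11 6)(1 10 7 9 3 8 5 4)|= 24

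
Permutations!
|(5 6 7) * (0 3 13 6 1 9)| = 8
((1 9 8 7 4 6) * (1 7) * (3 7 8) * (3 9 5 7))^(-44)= ((9)(1 5 7 4 6 8))^(-44)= (9)(1 6 7)(4 5 8)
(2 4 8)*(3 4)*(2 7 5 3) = (3 4 8 7 5) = [0, 1, 2, 4, 8, 3, 6, 5, 7]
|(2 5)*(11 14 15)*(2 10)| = |(2 5 10)(11 14 15)| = 3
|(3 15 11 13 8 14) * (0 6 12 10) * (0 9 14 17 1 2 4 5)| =|(0 6 12 10 9 14 3 15 11 13 8 17 1 2 4 5)| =16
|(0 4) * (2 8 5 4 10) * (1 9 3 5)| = 9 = |(0 10 2 8 1 9 3 5 4)|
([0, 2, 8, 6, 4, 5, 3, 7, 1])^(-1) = [0, 8, 1, 6, 4, 5, 3, 7, 2]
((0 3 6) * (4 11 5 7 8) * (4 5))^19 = (0 3 6)(4 11)(5 7 8)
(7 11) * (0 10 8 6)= (0 10 8 6)(7 11)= [10, 1, 2, 3, 4, 5, 0, 11, 6, 9, 8, 7]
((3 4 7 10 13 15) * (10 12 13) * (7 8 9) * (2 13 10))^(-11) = ((2 13 15 3 4 8 9 7 12 10))^(-11) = (2 10 12 7 9 8 4 3 15 13)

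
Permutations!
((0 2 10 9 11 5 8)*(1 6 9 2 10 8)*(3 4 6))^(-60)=(1 6 5 4 11 3 9)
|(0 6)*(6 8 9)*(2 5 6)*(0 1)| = 7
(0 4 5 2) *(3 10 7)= (0 4 5 2)(3 10 7)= [4, 1, 0, 10, 5, 2, 6, 3, 8, 9, 7]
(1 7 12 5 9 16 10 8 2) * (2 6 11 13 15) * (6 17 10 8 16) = (1 7 12 5 9 6 11 13 15 2)(8 17 10 16) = [0, 7, 1, 3, 4, 9, 11, 12, 17, 6, 16, 13, 5, 15, 14, 2, 8, 10]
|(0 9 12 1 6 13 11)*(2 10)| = 14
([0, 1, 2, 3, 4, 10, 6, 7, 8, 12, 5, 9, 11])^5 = [0, 1, 2, 3, 4, 10, 6, 7, 8, 11, 5, 12, 9]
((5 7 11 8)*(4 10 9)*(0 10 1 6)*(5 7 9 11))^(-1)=((0 10 11 8 7 5 9 4 1 6))^(-1)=(0 6 1 4 9 5 7 8 11 10)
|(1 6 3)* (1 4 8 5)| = 6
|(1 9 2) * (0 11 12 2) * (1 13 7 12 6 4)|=|(0 11 6 4 1 9)(2 13 7 12)|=12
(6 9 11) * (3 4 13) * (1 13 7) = (1 13 3 4 7)(6 9 11) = [0, 13, 2, 4, 7, 5, 9, 1, 8, 11, 10, 6, 12, 3]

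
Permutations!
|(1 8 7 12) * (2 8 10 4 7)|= 10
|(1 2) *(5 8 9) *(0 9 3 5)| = 6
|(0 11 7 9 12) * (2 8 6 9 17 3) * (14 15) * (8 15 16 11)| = 40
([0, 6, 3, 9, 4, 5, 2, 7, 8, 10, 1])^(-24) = (10)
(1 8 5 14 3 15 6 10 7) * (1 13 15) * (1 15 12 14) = (1 8 5)(3 15 6 10 7 13 12 14) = [0, 8, 2, 15, 4, 1, 10, 13, 5, 9, 7, 11, 14, 12, 3, 6]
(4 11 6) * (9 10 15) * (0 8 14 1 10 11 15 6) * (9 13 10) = [8, 9, 2, 3, 15, 5, 4, 7, 14, 11, 6, 0, 12, 10, 1, 13] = (0 8 14 1 9 11)(4 15 13 10 6)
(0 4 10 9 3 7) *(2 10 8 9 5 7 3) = [4, 1, 10, 3, 8, 7, 6, 0, 9, 2, 5] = (0 4 8 9 2 10 5 7)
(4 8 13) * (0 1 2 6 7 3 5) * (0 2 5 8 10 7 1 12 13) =(0 12 13 4 10 7 3 8)(1 5 2 6) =[12, 5, 6, 8, 10, 2, 1, 3, 0, 9, 7, 11, 13, 4]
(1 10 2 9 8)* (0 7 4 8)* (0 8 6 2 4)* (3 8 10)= (0 7)(1 3 8)(2 9 10 4 6)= [7, 3, 9, 8, 6, 5, 2, 0, 1, 10, 4]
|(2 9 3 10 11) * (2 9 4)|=4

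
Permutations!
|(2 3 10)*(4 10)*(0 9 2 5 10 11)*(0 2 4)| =6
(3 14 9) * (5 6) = (3 14 9)(5 6) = [0, 1, 2, 14, 4, 6, 5, 7, 8, 3, 10, 11, 12, 13, 9]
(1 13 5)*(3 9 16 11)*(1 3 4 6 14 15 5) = (1 13)(3 9 16 11 4 6 14 15 5) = [0, 13, 2, 9, 6, 3, 14, 7, 8, 16, 10, 4, 12, 1, 15, 5, 11]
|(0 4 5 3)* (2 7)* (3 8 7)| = |(0 4 5 8 7 2 3)| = 7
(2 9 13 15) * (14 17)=(2 9 13 15)(14 17)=[0, 1, 9, 3, 4, 5, 6, 7, 8, 13, 10, 11, 12, 15, 17, 2, 16, 14]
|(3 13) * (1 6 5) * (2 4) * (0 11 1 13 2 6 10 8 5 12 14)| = 13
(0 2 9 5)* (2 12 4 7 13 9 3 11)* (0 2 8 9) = (0 12 4 7 13)(2 3 11 8 9 5) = [12, 1, 3, 11, 7, 2, 6, 13, 9, 5, 10, 8, 4, 0]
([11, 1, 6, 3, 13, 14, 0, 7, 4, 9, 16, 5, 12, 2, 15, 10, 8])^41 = (0 10 2 14 4 11 16 6 15 13 5 8)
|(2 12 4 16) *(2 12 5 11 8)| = 12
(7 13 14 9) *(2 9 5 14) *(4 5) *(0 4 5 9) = (0 4 9 7 13 2)(5 14) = [4, 1, 0, 3, 9, 14, 6, 13, 8, 7, 10, 11, 12, 2, 5]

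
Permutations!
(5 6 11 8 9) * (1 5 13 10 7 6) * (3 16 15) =[0, 5, 2, 16, 4, 1, 11, 6, 9, 13, 7, 8, 12, 10, 14, 3, 15] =(1 5)(3 16 15)(6 11 8 9 13 10 7)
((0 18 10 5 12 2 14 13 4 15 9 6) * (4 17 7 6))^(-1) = ((0 18 10 5 12 2 14 13 17 7 6)(4 15 9))^(-1) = (0 6 7 17 13 14 2 12 5 10 18)(4 9 15)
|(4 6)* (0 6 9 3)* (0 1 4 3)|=|(0 6 3 1 4 9)|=6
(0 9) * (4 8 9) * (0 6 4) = (4 8 9 6) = [0, 1, 2, 3, 8, 5, 4, 7, 9, 6]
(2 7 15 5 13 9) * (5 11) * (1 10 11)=[0, 10, 7, 3, 4, 13, 6, 15, 8, 2, 11, 5, 12, 9, 14, 1]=(1 10 11 5 13 9 2 7 15)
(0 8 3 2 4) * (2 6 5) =(0 8 3 6 5 2 4) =[8, 1, 4, 6, 0, 2, 5, 7, 3]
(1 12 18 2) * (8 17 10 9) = (1 12 18 2)(8 17 10 9) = [0, 12, 1, 3, 4, 5, 6, 7, 17, 8, 9, 11, 18, 13, 14, 15, 16, 10, 2]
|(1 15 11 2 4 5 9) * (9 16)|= 8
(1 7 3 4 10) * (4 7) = [0, 4, 2, 7, 10, 5, 6, 3, 8, 9, 1] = (1 4 10)(3 7)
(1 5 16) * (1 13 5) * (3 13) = [0, 1, 2, 13, 4, 16, 6, 7, 8, 9, 10, 11, 12, 5, 14, 15, 3] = (3 13 5 16)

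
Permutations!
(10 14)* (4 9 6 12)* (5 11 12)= (4 9 6 5 11 12)(10 14)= [0, 1, 2, 3, 9, 11, 5, 7, 8, 6, 14, 12, 4, 13, 10]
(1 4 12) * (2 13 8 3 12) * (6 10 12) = [0, 4, 13, 6, 2, 5, 10, 7, 3, 9, 12, 11, 1, 8] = (1 4 2 13 8 3 6 10 12)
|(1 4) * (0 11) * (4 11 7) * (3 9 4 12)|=8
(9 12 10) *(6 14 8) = [0, 1, 2, 3, 4, 5, 14, 7, 6, 12, 9, 11, 10, 13, 8] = (6 14 8)(9 12 10)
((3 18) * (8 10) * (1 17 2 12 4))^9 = (1 4 12 2 17)(3 18)(8 10)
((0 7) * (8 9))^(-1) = ((0 7)(8 9))^(-1) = (0 7)(8 9)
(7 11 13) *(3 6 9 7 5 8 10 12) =(3 6 9 7 11 13 5 8 10 12) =[0, 1, 2, 6, 4, 8, 9, 11, 10, 7, 12, 13, 3, 5]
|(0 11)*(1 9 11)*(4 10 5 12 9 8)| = |(0 1 8 4 10 5 12 9 11)| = 9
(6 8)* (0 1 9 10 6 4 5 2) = (0 1 9 10 6 8 4 5 2) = [1, 9, 0, 3, 5, 2, 8, 7, 4, 10, 6]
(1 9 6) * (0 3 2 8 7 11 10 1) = (0 3 2 8 7 11 10 1 9 6) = [3, 9, 8, 2, 4, 5, 0, 11, 7, 6, 1, 10]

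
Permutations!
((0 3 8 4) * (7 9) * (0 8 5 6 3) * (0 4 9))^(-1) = (0 7 9 8 4)(3 6 5)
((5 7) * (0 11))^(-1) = ((0 11)(5 7))^(-1) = (0 11)(5 7)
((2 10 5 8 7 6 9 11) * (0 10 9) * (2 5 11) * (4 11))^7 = (0 6 7 8 5 11 4 10)(2 9)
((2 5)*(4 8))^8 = (8) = ((2 5)(4 8))^8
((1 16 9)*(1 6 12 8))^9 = (1 6)(8 9)(12 16)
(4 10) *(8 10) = [0, 1, 2, 3, 8, 5, 6, 7, 10, 9, 4] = (4 8 10)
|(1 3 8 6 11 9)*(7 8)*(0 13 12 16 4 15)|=|(0 13 12 16 4 15)(1 3 7 8 6 11 9)|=42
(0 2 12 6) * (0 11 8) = (0 2 12 6 11 8) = [2, 1, 12, 3, 4, 5, 11, 7, 0, 9, 10, 8, 6]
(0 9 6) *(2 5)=(0 9 6)(2 5)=[9, 1, 5, 3, 4, 2, 0, 7, 8, 6]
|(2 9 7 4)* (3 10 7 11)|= 7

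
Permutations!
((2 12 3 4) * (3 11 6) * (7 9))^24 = ((2 12 11 6 3 4)(7 9))^24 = (12)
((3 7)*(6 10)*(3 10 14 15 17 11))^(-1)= ((3 7 10 6 14 15 17 11))^(-1)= (3 11 17 15 14 6 10 7)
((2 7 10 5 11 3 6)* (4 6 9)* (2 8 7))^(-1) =(3 11 5 10 7 8 6 4 9)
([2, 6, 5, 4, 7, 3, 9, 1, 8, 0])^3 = [3, 0, 4, 1, 6, 7, 2, 9, 8, 5]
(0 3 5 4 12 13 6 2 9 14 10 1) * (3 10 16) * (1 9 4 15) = (0 10 9 14 16 3 5 15 1)(2 4 12 13 6) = [10, 0, 4, 5, 12, 15, 2, 7, 8, 14, 9, 11, 13, 6, 16, 1, 3]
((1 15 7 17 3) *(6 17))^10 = (1 17 7)(3 6 15)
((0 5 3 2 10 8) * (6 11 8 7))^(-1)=((0 5 3 2 10 7 6 11 8))^(-1)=(0 8 11 6 7 10 2 3 5)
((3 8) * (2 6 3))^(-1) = ((2 6 3 8))^(-1) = (2 8 3 6)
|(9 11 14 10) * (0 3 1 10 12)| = 8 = |(0 3 1 10 9 11 14 12)|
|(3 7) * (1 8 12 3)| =5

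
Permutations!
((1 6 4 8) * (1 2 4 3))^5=(1 3 6)(2 8 4)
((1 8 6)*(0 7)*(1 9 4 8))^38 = (4 6)(8 9)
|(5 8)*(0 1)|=|(0 1)(5 8)|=2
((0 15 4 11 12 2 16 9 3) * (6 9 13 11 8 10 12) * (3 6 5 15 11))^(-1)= ((0 11 5 15 4 8 10 12 2 16 13 3)(6 9))^(-1)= (0 3 13 16 2 12 10 8 4 15 5 11)(6 9)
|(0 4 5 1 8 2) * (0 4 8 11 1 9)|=6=|(0 8 2 4 5 9)(1 11)|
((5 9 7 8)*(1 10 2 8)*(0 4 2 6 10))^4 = ((0 4 2 8 5 9 7 1)(6 10))^4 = (10)(0 5)(1 8)(2 7)(4 9)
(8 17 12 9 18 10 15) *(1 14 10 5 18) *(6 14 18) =(1 18 5 6 14 10 15 8 17 12 9) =[0, 18, 2, 3, 4, 6, 14, 7, 17, 1, 15, 11, 9, 13, 10, 8, 16, 12, 5]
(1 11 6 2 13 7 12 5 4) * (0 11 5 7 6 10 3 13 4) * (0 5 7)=(0 11 10 3 13 6 2 4 1 7 12)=[11, 7, 4, 13, 1, 5, 2, 12, 8, 9, 3, 10, 0, 6]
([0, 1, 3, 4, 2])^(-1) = (2 4 3)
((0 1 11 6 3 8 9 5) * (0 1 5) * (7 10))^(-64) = (11) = ((0 5 1 11 6 3 8 9)(7 10))^(-64)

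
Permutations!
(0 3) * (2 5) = (0 3)(2 5) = [3, 1, 5, 0, 4, 2]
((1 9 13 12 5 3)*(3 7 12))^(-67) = ((1 9 13 3)(5 7 12))^(-67) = (1 9 13 3)(5 12 7)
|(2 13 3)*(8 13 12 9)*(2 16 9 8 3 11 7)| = 6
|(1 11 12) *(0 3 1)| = |(0 3 1 11 12)| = 5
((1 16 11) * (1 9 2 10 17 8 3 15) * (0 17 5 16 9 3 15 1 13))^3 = (0 15 17 13 8)(1 10 11 9 5 3 2 16)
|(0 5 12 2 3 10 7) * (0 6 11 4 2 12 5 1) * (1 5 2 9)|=|(12)(0 5 2 3 10 7 6 11 4 9 1)|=11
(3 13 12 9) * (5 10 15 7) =(3 13 12 9)(5 10 15 7) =[0, 1, 2, 13, 4, 10, 6, 5, 8, 3, 15, 11, 9, 12, 14, 7]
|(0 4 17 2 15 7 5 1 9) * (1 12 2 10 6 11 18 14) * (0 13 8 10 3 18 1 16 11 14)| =45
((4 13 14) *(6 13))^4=((4 6 13 14))^4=(14)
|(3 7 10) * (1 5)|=6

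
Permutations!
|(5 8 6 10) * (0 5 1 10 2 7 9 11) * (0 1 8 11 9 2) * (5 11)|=|(0 11 1 10 8 6)(2 7)|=6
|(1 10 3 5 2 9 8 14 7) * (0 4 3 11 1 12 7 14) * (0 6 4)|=|(14)(1 10 11)(2 9 8 6 4 3 5)(7 12)|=42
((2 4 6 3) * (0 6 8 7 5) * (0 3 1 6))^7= ((1 6)(2 4 8 7 5 3))^7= (1 6)(2 4 8 7 5 3)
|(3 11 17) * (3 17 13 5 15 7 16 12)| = 8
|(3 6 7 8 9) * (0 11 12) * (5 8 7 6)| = |(0 11 12)(3 5 8 9)| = 12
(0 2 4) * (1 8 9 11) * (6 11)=(0 2 4)(1 8 9 6 11)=[2, 8, 4, 3, 0, 5, 11, 7, 9, 6, 10, 1]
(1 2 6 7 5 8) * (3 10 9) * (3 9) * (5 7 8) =(1 2 6 8)(3 10) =[0, 2, 6, 10, 4, 5, 8, 7, 1, 9, 3]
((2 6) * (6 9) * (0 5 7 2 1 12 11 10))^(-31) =(0 10 11 12 1 6 9 2 7 5)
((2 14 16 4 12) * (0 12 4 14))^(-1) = ((0 12 2)(14 16))^(-1) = (0 2 12)(14 16)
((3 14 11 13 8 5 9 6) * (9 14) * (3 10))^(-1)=((3 9 6 10)(5 14 11 13 8))^(-1)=(3 10 6 9)(5 8 13 11 14)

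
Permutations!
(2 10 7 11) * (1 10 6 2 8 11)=(1 10 7)(2 6)(8 11)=[0, 10, 6, 3, 4, 5, 2, 1, 11, 9, 7, 8]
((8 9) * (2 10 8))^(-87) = (2 10 8 9) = ((2 10 8 9))^(-87)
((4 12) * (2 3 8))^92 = (12)(2 8 3)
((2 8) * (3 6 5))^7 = (2 8)(3 6 5)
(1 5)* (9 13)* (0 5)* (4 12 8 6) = (0 5 1)(4 12 8 6)(9 13) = [5, 0, 2, 3, 12, 1, 4, 7, 6, 13, 10, 11, 8, 9]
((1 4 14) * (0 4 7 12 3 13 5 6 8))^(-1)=(0 8 6 5 13 3 12 7 1 14 4)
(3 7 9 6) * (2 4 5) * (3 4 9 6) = (2 9 3 7 6 4 5) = [0, 1, 9, 7, 5, 2, 4, 6, 8, 3]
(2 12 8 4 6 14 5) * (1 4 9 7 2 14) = (1 4 6)(2 12 8 9 7)(5 14) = [0, 4, 12, 3, 6, 14, 1, 2, 9, 7, 10, 11, 8, 13, 5]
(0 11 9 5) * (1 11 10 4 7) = (0 10 4 7 1 11 9 5) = [10, 11, 2, 3, 7, 0, 6, 1, 8, 5, 4, 9]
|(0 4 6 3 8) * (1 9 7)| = 15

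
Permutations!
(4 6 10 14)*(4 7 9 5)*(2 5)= [0, 1, 5, 3, 6, 4, 10, 9, 8, 2, 14, 11, 12, 13, 7]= (2 5 4 6 10 14 7 9)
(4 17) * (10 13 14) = [0, 1, 2, 3, 17, 5, 6, 7, 8, 9, 13, 11, 12, 14, 10, 15, 16, 4] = (4 17)(10 13 14)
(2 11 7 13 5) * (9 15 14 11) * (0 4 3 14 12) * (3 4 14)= (0 14 11 7 13 5 2 9 15 12)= [14, 1, 9, 3, 4, 2, 6, 13, 8, 15, 10, 7, 0, 5, 11, 12]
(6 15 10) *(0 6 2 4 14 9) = (0 6 15 10 2 4 14 9) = [6, 1, 4, 3, 14, 5, 15, 7, 8, 0, 2, 11, 12, 13, 9, 10]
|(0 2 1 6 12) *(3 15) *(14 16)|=|(0 2 1 6 12)(3 15)(14 16)|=10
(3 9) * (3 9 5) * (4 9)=[0, 1, 2, 5, 9, 3, 6, 7, 8, 4]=(3 5)(4 9)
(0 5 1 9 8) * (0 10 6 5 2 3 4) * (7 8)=(0 2 3 4)(1 9 7 8 10 6 5)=[2, 9, 3, 4, 0, 1, 5, 8, 10, 7, 6]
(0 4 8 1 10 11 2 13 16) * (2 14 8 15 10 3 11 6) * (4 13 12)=[13, 3, 12, 11, 15, 5, 2, 7, 1, 9, 6, 14, 4, 16, 8, 10, 0]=(0 13 16)(1 3 11 14 8)(2 12 4 15 10 6)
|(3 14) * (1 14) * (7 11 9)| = 3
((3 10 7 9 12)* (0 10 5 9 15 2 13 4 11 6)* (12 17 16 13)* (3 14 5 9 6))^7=((0 10 7 15 2 12 14 5 6)(3 9 17 16 13 4 11))^7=(17)(0 5 12 15 10 6 14 2 7)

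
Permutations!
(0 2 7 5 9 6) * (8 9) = (0 2 7 5 8 9 6) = [2, 1, 7, 3, 4, 8, 0, 5, 9, 6]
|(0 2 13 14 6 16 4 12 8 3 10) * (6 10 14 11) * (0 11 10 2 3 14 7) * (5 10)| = 33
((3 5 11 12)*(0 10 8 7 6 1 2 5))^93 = (0 1 3 6 12 7 11 8 5 10 2)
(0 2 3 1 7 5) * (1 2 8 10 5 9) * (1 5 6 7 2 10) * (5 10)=(0 8 1 2 3 5)(6 7 9 10)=[8, 2, 3, 5, 4, 0, 7, 9, 1, 10, 6]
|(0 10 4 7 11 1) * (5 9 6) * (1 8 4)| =|(0 10 1)(4 7 11 8)(5 9 6)| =12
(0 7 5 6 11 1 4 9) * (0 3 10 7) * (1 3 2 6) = (1 4 9 2 6 11 3 10 7 5) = [0, 4, 6, 10, 9, 1, 11, 5, 8, 2, 7, 3]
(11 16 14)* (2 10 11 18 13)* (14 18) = (2 10 11 16 18 13) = [0, 1, 10, 3, 4, 5, 6, 7, 8, 9, 11, 16, 12, 2, 14, 15, 18, 17, 13]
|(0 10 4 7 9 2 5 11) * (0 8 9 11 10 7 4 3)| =|(0 7 11 8 9 2 5 10 3)| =9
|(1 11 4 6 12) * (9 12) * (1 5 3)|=8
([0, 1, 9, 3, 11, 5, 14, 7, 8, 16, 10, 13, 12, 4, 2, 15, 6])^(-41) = [0, 1, 14, 3, 11, 5, 16, 7, 8, 2, 10, 13, 12, 4, 6, 15, 9]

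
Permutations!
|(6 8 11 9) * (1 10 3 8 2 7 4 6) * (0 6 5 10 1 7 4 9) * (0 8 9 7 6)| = 14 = |(2 4 5 10 3 9 6)(8 11)|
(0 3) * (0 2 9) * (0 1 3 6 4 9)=(0 6 4 9 1 3 2)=[6, 3, 0, 2, 9, 5, 4, 7, 8, 1]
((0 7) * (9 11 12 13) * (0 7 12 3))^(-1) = ((0 12 13 9 11 3))^(-1) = (0 3 11 9 13 12)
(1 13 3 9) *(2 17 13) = (1 2 17 13 3 9) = [0, 2, 17, 9, 4, 5, 6, 7, 8, 1, 10, 11, 12, 3, 14, 15, 16, 13]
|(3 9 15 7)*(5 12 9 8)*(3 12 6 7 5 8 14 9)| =|(3 14 9 15 5 6 7 12)| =8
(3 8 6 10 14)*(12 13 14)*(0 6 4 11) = [6, 1, 2, 8, 11, 5, 10, 7, 4, 9, 12, 0, 13, 14, 3] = (0 6 10 12 13 14 3 8 4 11)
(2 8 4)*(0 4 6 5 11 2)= [4, 1, 8, 3, 0, 11, 5, 7, 6, 9, 10, 2]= (0 4)(2 8 6 5 11)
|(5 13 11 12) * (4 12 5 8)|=3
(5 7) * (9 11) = (5 7)(9 11) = [0, 1, 2, 3, 4, 7, 6, 5, 8, 11, 10, 9]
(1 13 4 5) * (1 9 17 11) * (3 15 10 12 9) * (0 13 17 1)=[13, 17, 2, 15, 5, 3, 6, 7, 8, 1, 12, 0, 9, 4, 14, 10, 16, 11]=(0 13 4 5 3 15 10 12 9 1 17 11)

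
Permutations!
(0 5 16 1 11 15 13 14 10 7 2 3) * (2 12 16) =(0 5 2 3)(1 11 15 13 14 10 7 12 16) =[5, 11, 3, 0, 4, 2, 6, 12, 8, 9, 7, 15, 16, 14, 10, 13, 1]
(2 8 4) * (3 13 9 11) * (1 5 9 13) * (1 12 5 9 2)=(13)(1 9 11 3 12 5 2 8 4)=[0, 9, 8, 12, 1, 2, 6, 7, 4, 11, 10, 3, 5, 13]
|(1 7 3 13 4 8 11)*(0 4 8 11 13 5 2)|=|(0 4 11 1 7 3 5 2)(8 13)|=8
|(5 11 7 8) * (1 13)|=|(1 13)(5 11 7 8)|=4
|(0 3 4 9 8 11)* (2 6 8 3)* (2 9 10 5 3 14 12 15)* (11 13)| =20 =|(0 9 14 12 15 2 6 8 13 11)(3 4 10 5)|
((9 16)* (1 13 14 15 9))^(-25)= (1 16 9 15 14 13)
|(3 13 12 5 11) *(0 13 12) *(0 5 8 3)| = 12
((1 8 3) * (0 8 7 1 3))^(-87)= (0 8)(1 7)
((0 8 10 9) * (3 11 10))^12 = ((0 8 3 11 10 9))^12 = (11)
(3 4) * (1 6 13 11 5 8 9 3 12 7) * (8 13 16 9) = [0, 6, 2, 4, 12, 13, 16, 1, 8, 3, 10, 5, 7, 11, 14, 15, 9] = (1 6 16 9 3 4 12 7)(5 13 11)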